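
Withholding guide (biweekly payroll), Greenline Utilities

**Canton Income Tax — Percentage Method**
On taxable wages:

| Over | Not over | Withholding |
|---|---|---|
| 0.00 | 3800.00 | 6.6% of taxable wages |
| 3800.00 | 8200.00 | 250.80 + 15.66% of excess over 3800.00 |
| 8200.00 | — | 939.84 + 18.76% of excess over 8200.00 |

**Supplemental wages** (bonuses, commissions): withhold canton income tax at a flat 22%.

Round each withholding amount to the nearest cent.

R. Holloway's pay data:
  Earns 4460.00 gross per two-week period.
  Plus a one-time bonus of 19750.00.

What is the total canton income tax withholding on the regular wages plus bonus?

Canton Income Tax: taxable = 4460.00
  250.80 + 15.66% × (4460.00 − 3800.00) = 250.80 + 15.66% × 660.00 = 354.16
Supplemental (22% flat on bonus): 22% × 19750.00 = 4345.00
Total canton income tax: 354.16 + 4345.00 = 4699.16

4699.16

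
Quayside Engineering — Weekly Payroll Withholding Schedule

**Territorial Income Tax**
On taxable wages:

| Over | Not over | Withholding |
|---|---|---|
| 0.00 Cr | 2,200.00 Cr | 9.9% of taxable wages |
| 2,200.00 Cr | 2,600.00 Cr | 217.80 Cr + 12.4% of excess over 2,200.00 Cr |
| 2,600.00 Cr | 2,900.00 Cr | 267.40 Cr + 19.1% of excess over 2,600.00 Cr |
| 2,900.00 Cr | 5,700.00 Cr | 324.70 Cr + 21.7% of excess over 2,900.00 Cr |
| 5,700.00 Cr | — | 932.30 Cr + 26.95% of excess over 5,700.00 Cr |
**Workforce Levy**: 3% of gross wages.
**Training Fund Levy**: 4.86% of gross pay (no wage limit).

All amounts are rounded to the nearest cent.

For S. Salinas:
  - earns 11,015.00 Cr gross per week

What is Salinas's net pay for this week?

Territorial Income Tax: taxable = 11,015.00 Cr
  932.30 Cr + 26.95% × (11,015.00 Cr − 5,700.00 Cr) = 932.30 Cr + 26.95% × 5,315.00 Cr = 2,364.69 Cr
Workforce Levy: 3% × 11,015.00 Cr = 330.45 Cr
Training Fund Levy: 4.86% × 11,015.00 Cr = 535.33 Cr
Total withheld: 2,364.69 Cr + 330.45 Cr + 535.33 Cr = 3,230.47 Cr
Net pay: 11,015.00 Cr − 3,230.47 Cr = 7,784.53 Cr

7,784.53 Cr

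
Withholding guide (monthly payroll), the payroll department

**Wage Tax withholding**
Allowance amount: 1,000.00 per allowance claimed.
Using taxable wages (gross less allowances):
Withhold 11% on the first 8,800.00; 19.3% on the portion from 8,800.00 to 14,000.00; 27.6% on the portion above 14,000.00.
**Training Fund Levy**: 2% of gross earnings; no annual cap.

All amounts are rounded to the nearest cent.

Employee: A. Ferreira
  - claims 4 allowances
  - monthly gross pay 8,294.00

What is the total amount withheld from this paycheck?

638.22

Wage Tax: taxable = 8,294.00 − 4×1,000.00 = 4,294.00
  11% × 4,294.00 = 472.34
Training Fund Levy: 2% × 8,294.00 = 165.88
Total: 472.34 + 165.88 = 638.22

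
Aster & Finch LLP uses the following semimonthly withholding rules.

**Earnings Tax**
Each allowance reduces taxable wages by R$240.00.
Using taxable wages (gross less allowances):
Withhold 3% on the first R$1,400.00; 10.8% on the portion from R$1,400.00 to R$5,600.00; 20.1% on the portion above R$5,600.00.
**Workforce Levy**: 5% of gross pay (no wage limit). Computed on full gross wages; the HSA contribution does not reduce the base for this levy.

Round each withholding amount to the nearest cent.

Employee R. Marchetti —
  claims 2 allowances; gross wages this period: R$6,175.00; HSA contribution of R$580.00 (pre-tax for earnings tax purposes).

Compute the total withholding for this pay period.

Earnings Tax: taxable = R$6,175.00 − R$580.00 − 2×R$240.00 = R$5,115.00
  R$42.00 + 10.8% × (R$5,115.00 − R$1,400.00) = R$42.00 + 10.8% × R$3,715.00 = R$443.22
Workforce Levy: 5% × R$6,175.00 = R$308.75
Total: R$443.22 + R$308.75 = R$751.97

R$751.97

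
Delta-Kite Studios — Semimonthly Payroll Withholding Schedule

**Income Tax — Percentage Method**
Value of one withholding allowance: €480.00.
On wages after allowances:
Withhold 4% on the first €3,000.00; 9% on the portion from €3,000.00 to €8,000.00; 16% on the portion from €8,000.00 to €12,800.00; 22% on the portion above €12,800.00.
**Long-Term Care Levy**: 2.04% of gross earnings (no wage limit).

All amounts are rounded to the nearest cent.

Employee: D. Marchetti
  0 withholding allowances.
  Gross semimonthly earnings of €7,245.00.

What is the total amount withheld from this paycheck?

Income Tax: taxable = €7,245.00
  €120.00 + 9% × (€7,245.00 − €3,000.00) = €120.00 + 9% × €4,245.00 = €502.05
Long-Term Care Levy: 2.04% × €7,245.00 = €147.80
Total: €502.05 + €147.80 = €649.85

€649.85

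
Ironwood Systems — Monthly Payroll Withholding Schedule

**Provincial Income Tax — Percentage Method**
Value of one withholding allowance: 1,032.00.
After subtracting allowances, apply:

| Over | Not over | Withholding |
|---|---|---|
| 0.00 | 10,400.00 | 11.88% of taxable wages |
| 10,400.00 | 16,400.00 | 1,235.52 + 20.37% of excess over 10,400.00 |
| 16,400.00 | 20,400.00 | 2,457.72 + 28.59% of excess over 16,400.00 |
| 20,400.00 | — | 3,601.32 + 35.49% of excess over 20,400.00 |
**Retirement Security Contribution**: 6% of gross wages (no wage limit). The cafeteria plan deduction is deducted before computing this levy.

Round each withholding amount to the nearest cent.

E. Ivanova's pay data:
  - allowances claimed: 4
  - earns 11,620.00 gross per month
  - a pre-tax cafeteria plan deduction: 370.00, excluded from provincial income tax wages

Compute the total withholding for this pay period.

Provincial Income Tax: taxable = 11,620.00 − 370.00 − 4×1,032.00 = 7,122.00
  11.88% × 7,122.00 = 846.09
Retirement Security Contribution: 6% × 11,250.00 = 675.00
Total: 846.09 + 675.00 = 1,521.09

1,521.09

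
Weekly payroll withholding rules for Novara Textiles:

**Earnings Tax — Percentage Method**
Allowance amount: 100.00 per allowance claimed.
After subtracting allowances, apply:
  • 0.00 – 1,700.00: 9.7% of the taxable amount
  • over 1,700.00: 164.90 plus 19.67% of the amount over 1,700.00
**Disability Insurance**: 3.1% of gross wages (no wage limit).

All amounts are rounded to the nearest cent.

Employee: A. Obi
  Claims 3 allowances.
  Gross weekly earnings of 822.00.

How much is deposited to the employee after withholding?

Earnings Tax: taxable = 822.00 − 3×100.00 = 522.00
  9.7% × 522.00 = 50.63
Disability Insurance: 3.1% × 822.00 = 25.48
Total withheld: 50.63 + 25.48 = 76.11
Net pay: 822.00 − 76.11 = 745.89

745.89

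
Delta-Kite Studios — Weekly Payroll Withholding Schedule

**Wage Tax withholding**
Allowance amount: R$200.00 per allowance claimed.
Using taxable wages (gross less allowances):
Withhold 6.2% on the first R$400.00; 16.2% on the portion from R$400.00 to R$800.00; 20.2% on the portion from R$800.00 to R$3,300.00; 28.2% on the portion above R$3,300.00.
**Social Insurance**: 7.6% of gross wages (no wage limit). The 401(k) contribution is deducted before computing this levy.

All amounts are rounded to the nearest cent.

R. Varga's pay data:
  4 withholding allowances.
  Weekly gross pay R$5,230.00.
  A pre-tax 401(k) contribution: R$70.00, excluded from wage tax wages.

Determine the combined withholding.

R$1,285.68

Wage Tax: taxable = R$5,230.00 − R$70.00 − 4×R$200.00 = R$4,360.00
  R$594.60 + 28.2% × (R$4,360.00 − R$3,300.00) = R$594.60 + 28.2% × R$1,060.00 = R$893.52
Social Insurance: 7.6% × R$5,160.00 = R$392.16
Total: R$893.52 + R$392.16 = R$1,285.68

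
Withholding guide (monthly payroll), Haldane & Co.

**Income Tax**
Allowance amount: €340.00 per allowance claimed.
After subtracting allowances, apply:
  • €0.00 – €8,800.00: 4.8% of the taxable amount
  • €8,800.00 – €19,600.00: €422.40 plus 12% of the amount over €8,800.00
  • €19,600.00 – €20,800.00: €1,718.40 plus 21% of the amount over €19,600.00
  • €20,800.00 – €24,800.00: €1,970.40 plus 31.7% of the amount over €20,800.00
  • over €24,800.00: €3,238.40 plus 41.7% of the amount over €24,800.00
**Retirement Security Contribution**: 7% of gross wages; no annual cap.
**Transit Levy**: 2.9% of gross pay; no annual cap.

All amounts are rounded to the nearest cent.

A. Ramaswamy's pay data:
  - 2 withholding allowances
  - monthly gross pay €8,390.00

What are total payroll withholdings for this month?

Income Tax: taxable = €8,390.00 − 2×€340.00 = €7,710.00
  4.8% × €7,710.00 = €370.08
Retirement Security Contribution: 7% × €8,390.00 = €587.30
Transit Levy: 2.9% × €8,390.00 = €243.31
Total: €370.08 + €587.30 + €243.31 = €1,200.69

€1,200.69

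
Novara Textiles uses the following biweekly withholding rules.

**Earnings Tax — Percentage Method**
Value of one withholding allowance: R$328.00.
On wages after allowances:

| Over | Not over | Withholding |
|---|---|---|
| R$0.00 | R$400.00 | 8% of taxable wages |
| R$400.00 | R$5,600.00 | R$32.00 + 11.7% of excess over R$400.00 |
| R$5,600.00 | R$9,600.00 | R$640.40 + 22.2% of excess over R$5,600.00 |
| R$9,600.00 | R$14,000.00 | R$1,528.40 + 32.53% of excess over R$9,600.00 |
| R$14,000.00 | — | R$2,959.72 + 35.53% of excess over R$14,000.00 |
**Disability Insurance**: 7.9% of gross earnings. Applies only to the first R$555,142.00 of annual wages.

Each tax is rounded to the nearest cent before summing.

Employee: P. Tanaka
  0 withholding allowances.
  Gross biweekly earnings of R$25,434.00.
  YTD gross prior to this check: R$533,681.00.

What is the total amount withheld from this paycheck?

Earnings Tax: taxable = R$25,434.00
  R$2,959.72 + 35.53% × (R$25,434.00 − R$14,000.00) = R$2,959.72 + 35.53% × R$11,434.00 = R$7,022.22
Disability Insurance: cap R$555,142.00 − YTD R$533,681.00 = R$21,461.00 subject; 7.9% × R$21,461.00 = R$1,695.42
Total: R$7,022.22 + R$1,695.42 = R$8,717.64

R$8,717.64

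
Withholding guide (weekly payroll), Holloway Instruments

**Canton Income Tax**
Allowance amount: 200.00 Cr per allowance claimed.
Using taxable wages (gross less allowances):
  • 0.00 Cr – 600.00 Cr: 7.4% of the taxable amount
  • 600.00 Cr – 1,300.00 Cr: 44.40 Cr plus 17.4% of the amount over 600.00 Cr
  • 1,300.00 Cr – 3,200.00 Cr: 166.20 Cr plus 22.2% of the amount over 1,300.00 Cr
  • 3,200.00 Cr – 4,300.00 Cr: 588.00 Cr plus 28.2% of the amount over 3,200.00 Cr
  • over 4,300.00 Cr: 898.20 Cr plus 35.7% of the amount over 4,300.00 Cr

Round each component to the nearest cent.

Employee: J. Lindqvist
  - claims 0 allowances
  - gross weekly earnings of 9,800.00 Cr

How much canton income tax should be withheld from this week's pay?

2,861.70 Cr

Canton Income Tax: taxable = 9,800.00 Cr
  898.20 Cr + 35.7% × (9,800.00 Cr − 4,300.00 Cr) = 898.20 Cr + 35.7% × 5,500.00 Cr = 2,861.70 Cr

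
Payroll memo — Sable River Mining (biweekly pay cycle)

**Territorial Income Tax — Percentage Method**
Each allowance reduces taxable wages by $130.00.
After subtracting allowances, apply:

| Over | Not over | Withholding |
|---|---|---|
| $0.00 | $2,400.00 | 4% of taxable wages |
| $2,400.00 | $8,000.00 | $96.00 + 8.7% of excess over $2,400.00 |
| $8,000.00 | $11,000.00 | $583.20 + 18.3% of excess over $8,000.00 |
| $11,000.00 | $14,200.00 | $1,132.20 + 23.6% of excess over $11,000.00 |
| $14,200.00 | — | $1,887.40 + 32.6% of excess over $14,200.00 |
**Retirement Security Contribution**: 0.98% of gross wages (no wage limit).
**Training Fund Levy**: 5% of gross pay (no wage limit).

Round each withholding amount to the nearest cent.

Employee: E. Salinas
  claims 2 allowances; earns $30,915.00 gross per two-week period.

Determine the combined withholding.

$9,100.45

Territorial Income Tax: taxable = $30,915.00 − 2×$130.00 = $30,655.00
  $1,887.40 + 32.6% × ($30,655.00 − $14,200.00) = $1,887.40 + 32.6% × $16,455.00 = $7,251.73
Retirement Security Contribution: 0.98% × $30,915.00 = $302.97
Training Fund Levy: 5% × $30,915.00 = $1,545.75
Total: $7,251.73 + $302.97 + $1,545.75 = $9,100.45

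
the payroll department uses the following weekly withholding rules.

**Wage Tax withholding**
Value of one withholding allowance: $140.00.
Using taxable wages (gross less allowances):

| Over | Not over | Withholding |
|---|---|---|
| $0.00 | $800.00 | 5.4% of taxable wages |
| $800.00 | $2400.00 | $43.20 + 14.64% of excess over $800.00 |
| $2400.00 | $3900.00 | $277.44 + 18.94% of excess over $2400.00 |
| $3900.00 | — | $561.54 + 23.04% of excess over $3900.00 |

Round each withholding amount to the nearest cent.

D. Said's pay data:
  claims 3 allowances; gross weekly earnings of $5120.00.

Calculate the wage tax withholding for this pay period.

$745.86

Wage Tax: taxable = $5120.00 − 3×$140.00 = $4700.00
  $561.54 + 23.04% × ($4700.00 − $3900.00) = $561.54 + 23.04% × $800.00 = $745.86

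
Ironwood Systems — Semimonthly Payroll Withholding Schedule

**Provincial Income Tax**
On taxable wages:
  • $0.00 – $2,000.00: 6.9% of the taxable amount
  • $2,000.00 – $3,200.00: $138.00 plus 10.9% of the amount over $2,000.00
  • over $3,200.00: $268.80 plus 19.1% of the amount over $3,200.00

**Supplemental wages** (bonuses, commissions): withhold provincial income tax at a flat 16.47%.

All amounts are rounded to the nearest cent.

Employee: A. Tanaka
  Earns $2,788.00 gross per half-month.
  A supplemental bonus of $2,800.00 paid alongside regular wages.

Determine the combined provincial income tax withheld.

Provincial Income Tax: taxable = $2,788.00
  $138.00 + 10.9% × ($2,788.00 − $2,000.00) = $138.00 + 10.9% × $788.00 = $223.89
Supplemental (16.47% flat on bonus): 16.47% × $2,800.00 = $461.16
Total provincial income tax: $223.89 + $461.16 = $685.05

$685.05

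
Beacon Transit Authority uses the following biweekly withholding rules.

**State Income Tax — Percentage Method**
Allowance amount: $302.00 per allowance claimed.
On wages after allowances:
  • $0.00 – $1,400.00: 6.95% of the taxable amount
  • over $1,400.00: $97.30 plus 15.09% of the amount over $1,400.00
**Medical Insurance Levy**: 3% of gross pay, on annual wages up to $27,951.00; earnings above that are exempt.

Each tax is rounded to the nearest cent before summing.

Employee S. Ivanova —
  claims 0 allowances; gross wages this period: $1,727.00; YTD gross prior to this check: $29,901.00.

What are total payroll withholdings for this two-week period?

$146.64

State Income Tax: taxable = $1,727.00
  $97.30 + 15.09% × ($1,727.00 − $1,400.00) = $97.30 + 15.09% × $327.00 = $146.64
Medical Insurance Levy: YTD $29,901.00 ≥ cap $27,951.00 → $0.00
Total: $146.64 + $0.00 = $146.64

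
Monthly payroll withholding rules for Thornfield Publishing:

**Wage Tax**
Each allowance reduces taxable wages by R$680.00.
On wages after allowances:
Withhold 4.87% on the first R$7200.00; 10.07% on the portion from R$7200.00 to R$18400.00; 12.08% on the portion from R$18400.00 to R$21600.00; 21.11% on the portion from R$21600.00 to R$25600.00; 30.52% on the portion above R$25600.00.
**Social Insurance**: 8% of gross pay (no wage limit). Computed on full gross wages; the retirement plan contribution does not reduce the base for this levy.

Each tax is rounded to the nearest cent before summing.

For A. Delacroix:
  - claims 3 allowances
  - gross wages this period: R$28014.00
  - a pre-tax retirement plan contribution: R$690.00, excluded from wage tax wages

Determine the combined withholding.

Wage Tax: taxable = R$28014.00 − R$690.00 − 3×R$680.00 = R$25284.00
  R$1865.04 + 21.11% × (R$25284.00 − R$21600.00) = R$1865.04 + 21.11% × R$3684.00 = R$2642.73
Social Insurance: 8% × R$28014.00 = R$2241.12
Total: R$2642.73 + R$2241.12 = R$4883.85

R$4883.85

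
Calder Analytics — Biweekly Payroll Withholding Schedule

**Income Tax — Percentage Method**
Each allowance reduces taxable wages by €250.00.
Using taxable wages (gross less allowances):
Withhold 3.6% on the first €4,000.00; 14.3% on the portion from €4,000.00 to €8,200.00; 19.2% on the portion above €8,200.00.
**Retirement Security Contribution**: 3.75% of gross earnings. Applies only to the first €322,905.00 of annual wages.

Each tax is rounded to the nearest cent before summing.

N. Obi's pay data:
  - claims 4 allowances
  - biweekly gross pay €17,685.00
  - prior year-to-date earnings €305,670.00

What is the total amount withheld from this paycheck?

€3,020.03

Income Tax: taxable = €17,685.00 − 4×€250.00 = €16,685.00
  €744.60 + 19.2% × (€16,685.00 − €8,200.00) = €744.60 + 19.2% × €8,485.00 = €2,373.72
Retirement Security Contribution: cap €322,905.00 − YTD €305,670.00 = €17,235.00 subject; 3.75% × €17,235.00 = €646.31
Total: €2,373.72 + €646.31 = €3,020.03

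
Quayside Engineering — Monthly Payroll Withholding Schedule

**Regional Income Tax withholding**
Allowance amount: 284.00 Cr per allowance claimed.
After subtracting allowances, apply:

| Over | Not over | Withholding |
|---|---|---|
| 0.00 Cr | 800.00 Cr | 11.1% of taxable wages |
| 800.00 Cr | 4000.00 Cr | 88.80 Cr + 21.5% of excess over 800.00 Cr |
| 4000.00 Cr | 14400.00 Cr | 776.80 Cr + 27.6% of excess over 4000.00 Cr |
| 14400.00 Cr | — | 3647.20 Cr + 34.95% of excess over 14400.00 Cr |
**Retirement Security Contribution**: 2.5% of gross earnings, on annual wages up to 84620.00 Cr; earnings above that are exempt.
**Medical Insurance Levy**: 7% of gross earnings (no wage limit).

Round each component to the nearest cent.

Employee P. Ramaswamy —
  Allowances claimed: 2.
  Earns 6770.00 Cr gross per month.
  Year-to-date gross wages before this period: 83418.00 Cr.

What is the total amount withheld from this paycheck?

1888.50 Cr

Regional Income Tax: taxable = 6770.00 Cr − 2×284.00 Cr = 6202.00 Cr
  776.80 Cr + 27.6% × (6202.00 Cr − 4000.00 Cr) = 776.80 Cr + 27.6% × 2202.00 Cr = 1384.55 Cr
Retirement Security Contribution: cap 84620.00 Cr − YTD 83418.00 Cr = 1202.00 Cr subject; 2.5% × 1202.00 Cr = 30.05 Cr
Medical Insurance Levy: 7% × 6770.00 Cr = 473.90 Cr
Total: 1384.55 Cr + 30.05 Cr + 473.90 Cr = 1888.50 Cr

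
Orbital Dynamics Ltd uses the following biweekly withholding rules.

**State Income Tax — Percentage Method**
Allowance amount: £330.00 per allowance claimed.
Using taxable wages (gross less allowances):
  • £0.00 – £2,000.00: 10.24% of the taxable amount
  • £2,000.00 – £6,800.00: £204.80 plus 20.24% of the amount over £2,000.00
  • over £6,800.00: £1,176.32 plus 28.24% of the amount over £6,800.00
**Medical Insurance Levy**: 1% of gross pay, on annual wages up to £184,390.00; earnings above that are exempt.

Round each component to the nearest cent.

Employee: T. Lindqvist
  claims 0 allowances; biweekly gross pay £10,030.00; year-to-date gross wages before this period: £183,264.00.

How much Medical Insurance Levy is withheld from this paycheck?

£11.26

Medical Insurance Levy: cap £184,390.00 − YTD £183,264.00 = £1,126.00 subject; 1% × £1,126.00 = £11.26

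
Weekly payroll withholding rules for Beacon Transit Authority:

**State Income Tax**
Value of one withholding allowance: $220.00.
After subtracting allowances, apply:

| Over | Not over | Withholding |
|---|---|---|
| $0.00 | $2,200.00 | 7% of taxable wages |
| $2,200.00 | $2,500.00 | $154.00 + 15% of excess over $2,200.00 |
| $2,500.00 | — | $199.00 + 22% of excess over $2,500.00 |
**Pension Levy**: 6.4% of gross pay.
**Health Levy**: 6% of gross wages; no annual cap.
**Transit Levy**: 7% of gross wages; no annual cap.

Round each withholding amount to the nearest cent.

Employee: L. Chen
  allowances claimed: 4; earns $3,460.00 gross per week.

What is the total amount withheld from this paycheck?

State Income Tax: taxable = $3,460.00 − 4×$220.00 = $2,580.00
  $199.00 + 22% × ($2,580.00 − $2,500.00) = $199.00 + 22% × $80.00 = $216.60
Pension Levy: 6.4% × $3,460.00 = $221.44
Health Levy: 6% × $3,460.00 = $207.60
Transit Levy: 7% × $3,460.00 = $242.20
Total: $216.60 + $221.44 + $207.60 + $242.20 = $887.84

$887.84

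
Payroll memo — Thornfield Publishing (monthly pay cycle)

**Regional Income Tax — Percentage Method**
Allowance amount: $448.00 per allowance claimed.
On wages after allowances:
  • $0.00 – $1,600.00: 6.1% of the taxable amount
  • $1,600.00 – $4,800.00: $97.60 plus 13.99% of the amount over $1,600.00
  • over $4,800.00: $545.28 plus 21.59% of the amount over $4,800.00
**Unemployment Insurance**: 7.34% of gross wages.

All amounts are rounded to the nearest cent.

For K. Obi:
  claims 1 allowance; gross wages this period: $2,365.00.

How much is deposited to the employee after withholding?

Regional Income Tax: taxable = $2,365.00 − 1×$448.00 = $1,917.00
  $97.60 + 13.99% × ($1,917.00 − $1,600.00) = $97.60 + 13.99% × $317.00 = $141.95
Unemployment Insurance: 7.34% × $2,365.00 = $173.59
Total withheld: $141.95 + $173.59 = $315.54
Net pay: $2,365.00 − $315.54 = $2,049.46

$2,049.46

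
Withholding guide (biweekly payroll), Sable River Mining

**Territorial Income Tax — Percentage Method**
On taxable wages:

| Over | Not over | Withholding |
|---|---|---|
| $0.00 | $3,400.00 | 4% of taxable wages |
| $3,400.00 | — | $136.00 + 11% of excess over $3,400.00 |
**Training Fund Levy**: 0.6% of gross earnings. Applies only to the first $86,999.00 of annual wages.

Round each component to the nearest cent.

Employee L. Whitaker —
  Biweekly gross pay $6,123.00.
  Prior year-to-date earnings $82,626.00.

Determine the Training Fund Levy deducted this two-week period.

$26.24

Training Fund Levy: cap $86,999.00 − YTD $82,626.00 = $4,373.00 subject; 0.6% × $4,373.00 = $26.24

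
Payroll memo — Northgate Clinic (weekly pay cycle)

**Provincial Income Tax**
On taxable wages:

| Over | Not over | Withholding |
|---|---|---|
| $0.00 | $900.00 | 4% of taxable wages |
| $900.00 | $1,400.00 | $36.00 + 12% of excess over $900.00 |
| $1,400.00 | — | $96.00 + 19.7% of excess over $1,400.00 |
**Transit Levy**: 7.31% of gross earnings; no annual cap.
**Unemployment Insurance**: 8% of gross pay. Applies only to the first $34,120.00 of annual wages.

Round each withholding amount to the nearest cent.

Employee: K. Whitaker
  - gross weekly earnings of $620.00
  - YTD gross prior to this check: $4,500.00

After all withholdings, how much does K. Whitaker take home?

Provincial Income Tax: taxable = $620.00
  4% × $620.00 = $24.80
Transit Levy: 7.31% × $620.00 = $45.32
Unemployment Insurance: 8% × $620.00 = $49.60
Total withheld: $24.80 + $45.32 + $49.60 = $119.72
Net pay: $620.00 − $119.72 = $500.28

$500.28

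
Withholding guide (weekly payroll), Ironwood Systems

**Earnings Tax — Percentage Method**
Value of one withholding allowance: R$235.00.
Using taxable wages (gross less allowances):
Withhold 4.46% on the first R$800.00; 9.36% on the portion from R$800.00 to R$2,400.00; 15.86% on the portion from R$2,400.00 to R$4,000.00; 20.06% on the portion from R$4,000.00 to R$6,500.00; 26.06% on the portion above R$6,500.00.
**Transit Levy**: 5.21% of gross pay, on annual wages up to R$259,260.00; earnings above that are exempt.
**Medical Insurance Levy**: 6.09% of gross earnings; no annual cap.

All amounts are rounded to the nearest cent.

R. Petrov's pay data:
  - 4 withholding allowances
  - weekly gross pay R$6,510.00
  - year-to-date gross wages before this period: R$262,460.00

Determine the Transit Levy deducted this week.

R$0.00

Transit Levy: YTD R$262,460.00 ≥ cap R$259,260.00 → R$0.00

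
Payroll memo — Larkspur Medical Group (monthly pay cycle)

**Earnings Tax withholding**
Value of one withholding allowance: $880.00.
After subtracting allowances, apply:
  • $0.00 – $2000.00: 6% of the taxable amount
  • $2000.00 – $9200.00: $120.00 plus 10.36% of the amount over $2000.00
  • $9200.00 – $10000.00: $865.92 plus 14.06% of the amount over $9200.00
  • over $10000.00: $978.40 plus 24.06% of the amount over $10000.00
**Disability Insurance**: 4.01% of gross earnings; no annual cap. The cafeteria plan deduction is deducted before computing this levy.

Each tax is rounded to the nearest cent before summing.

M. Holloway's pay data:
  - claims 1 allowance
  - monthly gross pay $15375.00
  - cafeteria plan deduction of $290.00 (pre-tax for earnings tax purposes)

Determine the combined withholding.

$2595.03

Earnings Tax: taxable = $15375.00 − $290.00 − 1×$880.00 = $14205.00
  $978.40 + 24.06% × ($14205.00 − $10000.00) = $978.40 + 24.06% × $4205.00 = $1990.12
Disability Insurance: 4.01% × $15085.00 = $604.91
Total: $1990.12 + $604.91 = $2595.03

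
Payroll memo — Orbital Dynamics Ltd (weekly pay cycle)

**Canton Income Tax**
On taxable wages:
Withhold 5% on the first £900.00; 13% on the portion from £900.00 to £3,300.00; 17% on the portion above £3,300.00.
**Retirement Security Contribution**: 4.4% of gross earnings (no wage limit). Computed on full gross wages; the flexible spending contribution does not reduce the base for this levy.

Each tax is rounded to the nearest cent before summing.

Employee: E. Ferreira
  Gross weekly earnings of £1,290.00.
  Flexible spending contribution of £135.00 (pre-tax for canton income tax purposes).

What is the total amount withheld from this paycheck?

Canton Income Tax: taxable = £1,290.00 − £135.00 = £1,155.00
  £45.00 + 13% × (£1,155.00 − £900.00) = £45.00 + 13% × £255.00 = £78.15
Retirement Security Contribution: 4.4% × £1,290.00 = £56.76
Total: £78.15 + £56.76 = £134.91

£134.91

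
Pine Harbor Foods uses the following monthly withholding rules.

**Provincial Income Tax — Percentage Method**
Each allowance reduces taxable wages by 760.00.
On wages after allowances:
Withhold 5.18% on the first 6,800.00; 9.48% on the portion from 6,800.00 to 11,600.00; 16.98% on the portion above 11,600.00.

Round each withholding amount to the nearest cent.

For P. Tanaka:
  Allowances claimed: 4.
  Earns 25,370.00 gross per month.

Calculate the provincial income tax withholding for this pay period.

Provincial Income Tax: taxable = 25,370.00 − 4×760.00 = 22,330.00
  807.28 + 16.98% × (22,330.00 − 11,600.00) = 807.28 + 16.98% × 10,730.00 = 2,629.23

2,629.23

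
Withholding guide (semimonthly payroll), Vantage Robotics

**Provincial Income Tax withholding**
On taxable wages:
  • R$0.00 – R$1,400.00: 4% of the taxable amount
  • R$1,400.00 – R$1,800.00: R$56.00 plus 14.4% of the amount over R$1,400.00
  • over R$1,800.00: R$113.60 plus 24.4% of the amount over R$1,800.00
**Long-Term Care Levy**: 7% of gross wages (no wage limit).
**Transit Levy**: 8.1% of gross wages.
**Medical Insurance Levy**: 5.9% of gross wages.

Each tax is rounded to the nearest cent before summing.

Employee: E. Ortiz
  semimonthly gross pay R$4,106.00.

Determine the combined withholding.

Provincial Income Tax: taxable = R$4,106.00
  R$113.60 + 24.4% × (R$4,106.00 − R$1,800.00) = R$113.60 + 24.4% × R$2,306.00 = R$676.26
Long-Term Care Levy: 7% × R$4,106.00 = R$287.42
Transit Levy: 8.1% × R$4,106.00 = R$332.59
Medical Insurance Levy: 5.9% × R$4,106.00 = R$242.25
Total: R$676.26 + R$287.42 + R$332.59 + R$242.25 = R$1,538.52

R$1,538.52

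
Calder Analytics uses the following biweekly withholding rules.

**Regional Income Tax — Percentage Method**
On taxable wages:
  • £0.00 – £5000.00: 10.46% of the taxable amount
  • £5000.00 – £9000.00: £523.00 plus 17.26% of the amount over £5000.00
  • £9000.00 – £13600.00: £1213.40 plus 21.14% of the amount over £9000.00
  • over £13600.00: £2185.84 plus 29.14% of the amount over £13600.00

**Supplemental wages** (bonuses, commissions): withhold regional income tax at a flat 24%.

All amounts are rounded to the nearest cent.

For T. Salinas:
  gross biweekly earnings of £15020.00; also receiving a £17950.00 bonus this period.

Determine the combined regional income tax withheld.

Regional Income Tax: taxable = £15020.00
  £2185.84 + 29.14% × (£15020.00 − £13600.00) = £2185.84 + 29.14% × £1420.00 = £2599.63
Supplemental (24% flat on bonus): 24% × £17950.00 = £4308.00
Total regional income tax: £2599.63 + £4308.00 = £6907.63

£6907.63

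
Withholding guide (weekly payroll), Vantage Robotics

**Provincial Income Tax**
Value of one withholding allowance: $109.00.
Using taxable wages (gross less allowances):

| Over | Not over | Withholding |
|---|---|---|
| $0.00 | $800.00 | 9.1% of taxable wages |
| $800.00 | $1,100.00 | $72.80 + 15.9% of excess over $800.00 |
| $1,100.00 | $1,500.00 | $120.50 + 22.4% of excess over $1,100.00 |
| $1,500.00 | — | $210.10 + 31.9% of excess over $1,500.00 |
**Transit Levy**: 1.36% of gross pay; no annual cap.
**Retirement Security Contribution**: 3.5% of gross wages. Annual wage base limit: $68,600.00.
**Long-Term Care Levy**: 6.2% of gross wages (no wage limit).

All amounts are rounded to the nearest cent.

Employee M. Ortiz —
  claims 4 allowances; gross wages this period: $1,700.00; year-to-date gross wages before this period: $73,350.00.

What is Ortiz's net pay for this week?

Provincial Income Tax: taxable = $1,700.00 − 4×$109.00 = $1,264.00
  $120.50 + 22.4% × ($1,264.00 − $1,100.00) = $120.50 + 22.4% × $164.00 = $157.24
Transit Levy: 1.36% × $1,700.00 = $23.12
Retirement Security Contribution: YTD $73,350.00 ≥ cap $68,600.00 → $0.00
Long-Term Care Levy: 6.2% × $1,700.00 = $105.40
Total withheld: $157.24 + $23.12 + $0.00 + $105.40 = $285.76
Net pay: $1,700.00 − $285.76 = $1,414.24

$1,414.24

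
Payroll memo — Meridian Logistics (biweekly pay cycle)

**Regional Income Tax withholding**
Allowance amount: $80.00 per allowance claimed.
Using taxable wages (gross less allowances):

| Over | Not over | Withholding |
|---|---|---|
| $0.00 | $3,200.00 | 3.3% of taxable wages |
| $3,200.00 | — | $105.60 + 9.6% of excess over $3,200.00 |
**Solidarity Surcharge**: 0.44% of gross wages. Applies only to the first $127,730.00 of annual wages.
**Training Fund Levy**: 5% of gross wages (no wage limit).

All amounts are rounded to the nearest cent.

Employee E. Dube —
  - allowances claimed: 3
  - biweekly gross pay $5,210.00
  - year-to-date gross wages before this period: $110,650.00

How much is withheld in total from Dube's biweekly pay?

$558.94

Regional Income Tax: taxable = $5,210.00 − 3×$80.00 = $4,970.00
  $105.60 + 9.6% × ($4,970.00 − $3,200.00) = $105.60 + 9.6% × $1,770.00 = $275.52
Solidarity Surcharge: 0.44% × $5,210.00 = $22.92
Training Fund Levy: 5% × $5,210.00 = $260.50
Total: $275.52 + $22.92 + $260.50 = $558.94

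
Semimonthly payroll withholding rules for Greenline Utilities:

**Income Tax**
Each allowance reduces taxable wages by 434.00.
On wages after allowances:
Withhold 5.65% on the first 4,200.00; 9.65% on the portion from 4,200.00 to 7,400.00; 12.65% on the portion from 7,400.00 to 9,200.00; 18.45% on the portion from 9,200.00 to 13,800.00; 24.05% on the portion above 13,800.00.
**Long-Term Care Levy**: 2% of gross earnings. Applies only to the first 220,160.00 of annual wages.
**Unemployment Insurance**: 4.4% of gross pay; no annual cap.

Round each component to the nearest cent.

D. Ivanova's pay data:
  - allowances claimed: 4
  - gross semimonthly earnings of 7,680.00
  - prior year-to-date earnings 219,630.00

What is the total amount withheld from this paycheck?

754.12

Income Tax: taxable = 7,680.00 − 4×434.00 = 5,944.00
  237.30 + 9.65% × (5,944.00 − 4,200.00) = 237.30 + 9.65% × 1,744.00 = 405.60
Long-Term Care Levy: cap 220,160.00 − YTD 219,630.00 = 530.00 subject; 2% × 530.00 = 10.60
Unemployment Insurance: 4.4% × 7,680.00 = 337.92
Total: 405.60 + 10.60 + 337.92 = 754.12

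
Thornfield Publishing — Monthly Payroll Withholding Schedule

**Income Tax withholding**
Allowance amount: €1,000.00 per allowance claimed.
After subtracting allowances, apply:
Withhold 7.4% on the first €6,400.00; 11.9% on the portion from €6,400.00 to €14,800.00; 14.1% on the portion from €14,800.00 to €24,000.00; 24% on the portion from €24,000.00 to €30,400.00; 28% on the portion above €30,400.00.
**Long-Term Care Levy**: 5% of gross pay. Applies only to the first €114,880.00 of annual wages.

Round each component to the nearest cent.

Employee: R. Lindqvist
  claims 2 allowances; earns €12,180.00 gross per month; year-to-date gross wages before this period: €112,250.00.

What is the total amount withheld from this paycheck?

€1,054.92

Income Tax: taxable = €12,180.00 − 2×€1,000.00 = €10,180.00
  €473.60 + 11.9% × (€10,180.00 − €6,400.00) = €473.60 + 11.9% × €3,780.00 = €923.42
Long-Term Care Levy: cap €114,880.00 − YTD €112,250.00 = €2,630.00 subject; 5% × €2,630.00 = €131.50
Total: €923.42 + €131.50 = €1,054.92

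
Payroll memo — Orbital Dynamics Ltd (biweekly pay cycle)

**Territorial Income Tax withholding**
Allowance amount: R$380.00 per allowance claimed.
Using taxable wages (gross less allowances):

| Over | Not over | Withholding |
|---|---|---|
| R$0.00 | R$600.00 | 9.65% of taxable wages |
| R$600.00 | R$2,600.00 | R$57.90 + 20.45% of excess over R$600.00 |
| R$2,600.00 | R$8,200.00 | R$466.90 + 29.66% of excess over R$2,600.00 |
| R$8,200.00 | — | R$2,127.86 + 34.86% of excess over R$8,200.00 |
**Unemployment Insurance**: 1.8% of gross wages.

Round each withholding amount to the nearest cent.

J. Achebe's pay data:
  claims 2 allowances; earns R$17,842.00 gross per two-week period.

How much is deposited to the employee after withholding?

R$12,296.71

Territorial Income Tax: taxable = R$17,842.00 − 2×R$380.00 = R$17,082.00
  R$2,127.86 + 34.86% × (R$17,082.00 − R$8,200.00) = R$2,127.86 + 34.86% × R$8,882.00 = R$5,224.13
Unemployment Insurance: 1.8% × R$17,842.00 = R$321.16
Total withheld: R$5,224.13 + R$321.16 = R$5,545.29
Net pay: R$17,842.00 − R$5,545.29 = R$12,296.71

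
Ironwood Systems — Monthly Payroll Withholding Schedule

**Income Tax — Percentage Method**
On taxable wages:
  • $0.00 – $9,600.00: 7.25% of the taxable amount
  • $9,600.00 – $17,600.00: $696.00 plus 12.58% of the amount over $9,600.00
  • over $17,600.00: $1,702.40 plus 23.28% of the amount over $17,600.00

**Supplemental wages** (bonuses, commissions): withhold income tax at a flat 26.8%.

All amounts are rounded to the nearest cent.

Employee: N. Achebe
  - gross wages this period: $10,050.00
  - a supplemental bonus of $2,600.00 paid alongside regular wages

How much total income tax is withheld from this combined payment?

Income Tax: taxable = $10,050.00
  $696.00 + 12.58% × ($10,050.00 − $9,600.00) = $696.00 + 12.58% × $450.00 = $752.61
Supplemental (26.8% flat on bonus): 26.8% × $2,600.00 = $696.80
Total income tax: $752.61 + $696.80 = $1,449.41

$1,449.41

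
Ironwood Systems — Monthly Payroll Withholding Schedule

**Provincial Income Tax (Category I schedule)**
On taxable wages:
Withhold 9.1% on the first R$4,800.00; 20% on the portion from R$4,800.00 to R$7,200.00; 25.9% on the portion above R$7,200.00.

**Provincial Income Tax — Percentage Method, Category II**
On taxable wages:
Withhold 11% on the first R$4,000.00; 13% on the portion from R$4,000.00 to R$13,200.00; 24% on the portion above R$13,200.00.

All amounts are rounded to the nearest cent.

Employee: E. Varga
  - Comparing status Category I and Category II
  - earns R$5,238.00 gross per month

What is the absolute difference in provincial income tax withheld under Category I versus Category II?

R$76.54

Provincial Income Tax (Category I): taxable = R$5,238.00
  R$436.80 + 20% × (R$5,238.00 − R$4,800.00) = R$436.80 + 20% × R$438.00 = R$524.40
Provincial Income Tax (Category II): taxable = R$5,238.00
  R$440.00 + 13% × (R$5,238.00 − R$4,000.00) = R$440.00 + 13% × R$1,238.00 = R$600.94
Difference: |R$524.40 − R$600.94| = R$76.54 (higher under Category II)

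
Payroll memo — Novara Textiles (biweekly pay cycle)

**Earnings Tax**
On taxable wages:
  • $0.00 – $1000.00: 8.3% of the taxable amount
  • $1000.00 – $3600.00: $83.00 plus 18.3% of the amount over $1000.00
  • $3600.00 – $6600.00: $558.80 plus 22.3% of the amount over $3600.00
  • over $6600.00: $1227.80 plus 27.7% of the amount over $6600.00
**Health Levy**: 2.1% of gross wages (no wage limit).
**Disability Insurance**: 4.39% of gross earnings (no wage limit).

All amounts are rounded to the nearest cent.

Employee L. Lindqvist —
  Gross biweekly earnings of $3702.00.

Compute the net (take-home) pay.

Earnings Tax: taxable = $3702.00
  $558.80 + 22.3% × ($3702.00 − $3600.00) = $558.80 + 22.3% × $102.00 = $581.55
Health Levy: 2.1% × $3702.00 = $77.74
Disability Insurance: 4.39% × $3702.00 = $162.52
Total withheld: $581.55 + $77.74 + $162.52 = $821.81
Net pay: $3702.00 − $821.81 = $2880.19

$2880.19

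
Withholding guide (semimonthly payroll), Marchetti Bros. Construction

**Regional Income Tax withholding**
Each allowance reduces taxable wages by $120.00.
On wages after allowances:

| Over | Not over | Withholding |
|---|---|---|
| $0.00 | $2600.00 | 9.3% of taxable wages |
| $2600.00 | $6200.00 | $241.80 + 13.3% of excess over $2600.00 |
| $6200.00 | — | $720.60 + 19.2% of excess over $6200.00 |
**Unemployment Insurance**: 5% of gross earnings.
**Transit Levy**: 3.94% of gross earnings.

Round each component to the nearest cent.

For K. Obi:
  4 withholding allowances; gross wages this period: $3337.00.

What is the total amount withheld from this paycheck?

$574.31

Regional Income Tax: taxable = $3337.00 − 4×$120.00 = $2857.00
  $241.80 + 13.3% × ($2857.00 − $2600.00) = $241.80 + 13.3% × $257.00 = $275.98
Unemployment Insurance: 5% × $3337.00 = $166.85
Transit Levy: 3.94% × $3337.00 = $131.48
Total: $275.98 + $166.85 + $131.48 = $574.31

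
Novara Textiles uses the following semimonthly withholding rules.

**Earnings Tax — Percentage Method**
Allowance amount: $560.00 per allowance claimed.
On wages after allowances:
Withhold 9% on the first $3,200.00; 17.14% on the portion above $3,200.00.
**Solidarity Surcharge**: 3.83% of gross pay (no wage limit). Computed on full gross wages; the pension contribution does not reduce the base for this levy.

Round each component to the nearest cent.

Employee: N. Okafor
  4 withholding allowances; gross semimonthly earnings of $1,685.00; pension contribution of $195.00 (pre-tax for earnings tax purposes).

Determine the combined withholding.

$64.54

Earnings Tax: taxable = $1,685.00 − $195.00 − 4×$560.00 = $-750.00
  Taxable ≤ 0 → $0.00
Solidarity Surcharge: 3.83% × $1,685.00 = $64.54
Total: $0.00 + $64.54 = $64.54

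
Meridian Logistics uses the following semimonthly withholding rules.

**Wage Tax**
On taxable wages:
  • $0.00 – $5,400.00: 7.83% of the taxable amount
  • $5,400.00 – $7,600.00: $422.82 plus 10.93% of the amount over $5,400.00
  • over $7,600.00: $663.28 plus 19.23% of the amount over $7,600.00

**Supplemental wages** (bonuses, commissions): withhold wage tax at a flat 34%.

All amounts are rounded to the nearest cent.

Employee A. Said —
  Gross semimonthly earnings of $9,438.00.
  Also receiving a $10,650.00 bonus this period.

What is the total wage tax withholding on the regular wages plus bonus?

Wage Tax: taxable = $9,438.00
  $663.28 + 19.23% × ($9,438.00 − $7,600.00) = $663.28 + 19.23% × $1,838.00 = $1,016.73
Supplemental (34% flat on bonus): 34% × $10,650.00 = $3,621.00
Total wage tax: $1,016.73 + $3,621.00 = $4,637.73

$4,637.73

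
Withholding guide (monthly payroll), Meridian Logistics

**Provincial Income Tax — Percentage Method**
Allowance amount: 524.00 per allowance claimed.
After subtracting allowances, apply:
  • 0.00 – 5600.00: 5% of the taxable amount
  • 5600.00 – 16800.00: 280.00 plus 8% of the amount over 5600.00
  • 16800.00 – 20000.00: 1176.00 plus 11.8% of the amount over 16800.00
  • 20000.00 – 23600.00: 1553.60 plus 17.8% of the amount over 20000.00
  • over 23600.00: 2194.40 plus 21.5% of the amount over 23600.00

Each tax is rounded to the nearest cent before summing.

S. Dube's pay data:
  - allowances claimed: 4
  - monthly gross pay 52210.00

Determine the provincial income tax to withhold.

Provincial Income Tax: taxable = 52210.00 − 4×524.00 = 50114.00
  2194.40 + 21.5% × (50114.00 − 23600.00) = 2194.40 + 21.5% × 26514.00 = 7894.91

7894.91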